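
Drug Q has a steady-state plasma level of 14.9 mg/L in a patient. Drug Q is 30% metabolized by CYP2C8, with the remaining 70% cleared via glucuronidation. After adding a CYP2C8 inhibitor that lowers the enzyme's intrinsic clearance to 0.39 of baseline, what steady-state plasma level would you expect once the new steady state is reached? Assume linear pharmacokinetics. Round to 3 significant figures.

CYP2C8: 0.3 × 0.39 = 0.117
Other: 0.7 (unchanged)
CL_new/CL_old = 0.117 + 0.7 = 0.817.
New steady-state plasma level = baseline ÷ relative clearance = 14.9 / 0.817 = 18.2 mg/L.

18.2 mg/L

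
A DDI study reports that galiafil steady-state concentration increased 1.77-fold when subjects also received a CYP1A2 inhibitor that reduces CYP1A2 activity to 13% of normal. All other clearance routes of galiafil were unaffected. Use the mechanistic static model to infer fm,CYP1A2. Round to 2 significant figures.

CL'/CL = 1 / 1.77 = 0.565
0.13·fm + (1 − fm) = 0.565
fm = (0.565 − 1) / (0.13 − 1) = 0.50

0.50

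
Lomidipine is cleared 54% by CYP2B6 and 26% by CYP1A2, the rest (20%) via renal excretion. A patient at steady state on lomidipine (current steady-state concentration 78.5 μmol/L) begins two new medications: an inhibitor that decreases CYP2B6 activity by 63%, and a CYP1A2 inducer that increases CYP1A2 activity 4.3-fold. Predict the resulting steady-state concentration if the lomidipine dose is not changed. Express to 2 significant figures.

52 μmol/L

CYP2B6: 0.54 × 0.37 = 0.1998
CYP1A2: 0.26 × 4.3 = 1.118
Other: 0.2 (unchanged)
CL_new/CL_old = 0.1998 + 1.118 + 0.2 = 1.5178.
Dividing the baseline by the relative clearance: 78.5 / 1.5178 = 52 μmol/L.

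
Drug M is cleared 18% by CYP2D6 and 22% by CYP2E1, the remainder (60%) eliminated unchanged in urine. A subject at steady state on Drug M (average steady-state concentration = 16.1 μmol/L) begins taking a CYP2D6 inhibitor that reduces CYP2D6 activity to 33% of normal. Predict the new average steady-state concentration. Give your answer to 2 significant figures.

The CYP2D6 pathway (18% of clearance) falls to 0.33× activity: 0.18 × 0.33 = 0.0594.
CYP2E1 (22%) and the residual 60% are unaffected.
New clearance relative to baseline: 0.0594 + 0.22 + 0.6 = 0.8794.
Average steady-state concentration ∝ 1/CL, so new value = 16.1 / 0.8794 = 18 μmol/L.

18 μmol/L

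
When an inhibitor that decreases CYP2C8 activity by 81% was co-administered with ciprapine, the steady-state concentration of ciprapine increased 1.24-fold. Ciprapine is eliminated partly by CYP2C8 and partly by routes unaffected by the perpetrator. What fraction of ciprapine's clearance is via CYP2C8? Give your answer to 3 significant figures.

Call the CYP2C8 fraction fm. After the interaction, CL_new/CL_old = fm × 0.19 + (1 − fm).
Steady-state concentration ratio = 1 / (new CL fraction), so new CL fraction = 1 / 1.24 = 0.8065.
fm × 0.19 + 1 − fm = 0.8065  ⇒  fm × (0.19 − 1) = −0.1935  ⇒  fm = 0.239.

0.239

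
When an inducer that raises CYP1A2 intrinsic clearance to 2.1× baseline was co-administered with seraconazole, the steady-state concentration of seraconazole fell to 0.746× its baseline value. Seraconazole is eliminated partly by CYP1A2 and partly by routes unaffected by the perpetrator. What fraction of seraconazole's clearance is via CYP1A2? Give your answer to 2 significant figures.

CL'/CL = 1 / 0.746 = 1.34
2.1·fm + (1 − fm) = 1.34
fm = (1.34 − 1) / (2.1 − 1) = 0.31

0.31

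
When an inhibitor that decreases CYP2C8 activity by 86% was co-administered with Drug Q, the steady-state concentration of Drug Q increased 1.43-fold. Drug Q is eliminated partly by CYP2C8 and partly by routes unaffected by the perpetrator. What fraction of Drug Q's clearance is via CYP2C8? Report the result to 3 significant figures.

Let x = fm,CYP2C8. Because steady-state concentration ∝ 1/CL, relative clearance fell to 1/1.43 = 0.6993.
Only the CYP2C8 route changed, so 0.6993 = x·0.14 + (1 − x), giving x = 0.350.

0.350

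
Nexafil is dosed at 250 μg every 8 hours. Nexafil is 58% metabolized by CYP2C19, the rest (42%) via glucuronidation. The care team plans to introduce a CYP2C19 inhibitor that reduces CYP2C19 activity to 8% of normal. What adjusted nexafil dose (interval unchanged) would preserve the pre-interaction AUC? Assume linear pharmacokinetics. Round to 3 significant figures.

117 μg

CYP2C19: 0.58 × 0.08 = 0.0464
Other: 0.42 (unchanged)
Relative clearance = 0.0464 + 0.42 = 0.4664.
Exposure is unchanged when dose changes in proportion to clearance. New dose = 250 μg × 0.4664 = 117 μg.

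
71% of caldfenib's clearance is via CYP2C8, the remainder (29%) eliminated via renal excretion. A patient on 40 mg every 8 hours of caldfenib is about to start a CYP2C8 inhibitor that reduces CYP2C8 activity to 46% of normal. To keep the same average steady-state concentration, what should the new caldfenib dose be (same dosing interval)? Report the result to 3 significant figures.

24.7 mg

The CYP2C8 pathway (71% of clearance) is reduced to 0.46× activity: 0.71 × 0.46 = 0.3266.
Non-CYP routes (29%) are unchanged.
CL_new/CL_old = 0.3266 + 0.29 = 0.6166.
To maintain the same steady-state level, dose must scale with clearance: new dose = 40 × 0.6166 = 24.7 mg.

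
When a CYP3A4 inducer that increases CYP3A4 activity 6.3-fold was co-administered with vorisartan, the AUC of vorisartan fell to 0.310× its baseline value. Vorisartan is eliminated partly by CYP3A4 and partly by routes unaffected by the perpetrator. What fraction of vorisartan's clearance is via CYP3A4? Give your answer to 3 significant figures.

0.420

Write x for the fraction cleared via CYP3A4. The observed AUC change means clearance rose to 1/0.310 = 3.226 of baseline.
Setting x·6.3 + (1 − x) = 3.226 and solving: x = (3.226 − 1)/(6.3 − 1) = 0.420.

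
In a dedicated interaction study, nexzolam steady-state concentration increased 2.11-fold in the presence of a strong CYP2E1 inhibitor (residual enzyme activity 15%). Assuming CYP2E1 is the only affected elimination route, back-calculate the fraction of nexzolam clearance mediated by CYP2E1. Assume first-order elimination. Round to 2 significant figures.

0.62

Call the CYP2E1 fraction fm. After the interaction, CL_new/CL_old = fm × 0.15 + (1 − fm).
Steady-state concentration ratio = 1 / (new CL fraction), so new CL fraction = 1 / 2.11 = 0.4739.
fm × 0.15 + 1 − fm = 0.4739  ⇒  fm × (0.15 − 1) = −0.5261  ⇒  fm = 0.62.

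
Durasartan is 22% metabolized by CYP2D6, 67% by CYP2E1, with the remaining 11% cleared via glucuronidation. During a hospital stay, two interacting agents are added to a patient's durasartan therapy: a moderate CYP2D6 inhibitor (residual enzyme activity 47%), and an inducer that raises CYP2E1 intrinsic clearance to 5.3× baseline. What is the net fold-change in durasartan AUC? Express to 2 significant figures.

0.27

CYP2D6: 0.22 × 0.47 = 0.1034
CYP2E1: 0.67 × 5.3 = 3.551
Other: 0.11 (unchanged)
CL_new/CL_old = 0.1034 + 3.551 + 0.11 = 3.7644.
Because AUC varies inversely with clearance, the combined effect is 1 / 3.7644 = 0.27.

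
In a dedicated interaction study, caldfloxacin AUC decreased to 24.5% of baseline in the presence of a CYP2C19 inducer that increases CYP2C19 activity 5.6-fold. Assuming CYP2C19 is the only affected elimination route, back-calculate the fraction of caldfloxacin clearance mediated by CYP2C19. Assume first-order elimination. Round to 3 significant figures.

Let fm be the CYP2C19 fraction. New clearance relative to baseline = fm × 5.6 + (1 − fm).
AUC ratio = 1 / (new CL fraction), so new CL fraction = 1 / 0.245 = 4.082.
fm × 5.6 + 1 − fm = 4.082  ⇒  fm × (5.6 − 1) = 3.082  ⇒  fm = 0.670.

0.670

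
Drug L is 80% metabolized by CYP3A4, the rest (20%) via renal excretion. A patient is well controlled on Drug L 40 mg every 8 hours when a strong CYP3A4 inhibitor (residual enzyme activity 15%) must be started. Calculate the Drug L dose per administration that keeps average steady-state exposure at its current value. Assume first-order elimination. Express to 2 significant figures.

13 mg

The CYP3A4 pathway (80% of clearance) drops to 0.15× activity: 0.8 × 0.15 = 0.12.
Non-CYP routes (20%) are unchanged.
Relative clearance = 0.12 + 0.2 = 0.32.
Exposure is unchanged when dose changes in proportion to clearance. New dose = 40 mg × 0.32 = 13 mg.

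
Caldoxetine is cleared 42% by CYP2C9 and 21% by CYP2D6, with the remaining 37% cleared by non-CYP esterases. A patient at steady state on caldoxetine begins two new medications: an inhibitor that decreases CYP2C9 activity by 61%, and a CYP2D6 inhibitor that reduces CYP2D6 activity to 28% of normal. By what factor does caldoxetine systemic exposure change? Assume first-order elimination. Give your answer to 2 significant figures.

The CYP2C9 pathway (42% of clearance) is reduced to 0.39× activity: 0.42 × 0.39 = 0.1638.
The CYP2D6 pathway (21% of clearance) drops to 0.28× activity: 0.21 × 0.28 = 0.0588.
The remaining 37% of clearance is unaffected.
New clearance relative to baseline: 0.1638 + 0.0588 + 0.37 = 0.5926.
Systemic exposure ∝ 1/CL: fold-change = 1 / 0.5926 = 1.7.

1.7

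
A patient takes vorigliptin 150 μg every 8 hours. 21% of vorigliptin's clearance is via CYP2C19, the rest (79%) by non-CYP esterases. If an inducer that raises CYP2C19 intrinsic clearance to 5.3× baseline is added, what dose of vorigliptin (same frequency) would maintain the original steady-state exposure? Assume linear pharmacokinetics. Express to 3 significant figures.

285 μg

The CYP2C19 pathway (21% of clearance) increases to 5.3× activity: 0.21 × 5.3 = 1.113.
Non-CYP routes (79%) are unchanged.
New clearance relative to baseline: 1.113 + 0.79 = 1.903.
To maintain the same steady-state level, dose must scale with clearance: new dose = 150 × 1.903 = 285 μg.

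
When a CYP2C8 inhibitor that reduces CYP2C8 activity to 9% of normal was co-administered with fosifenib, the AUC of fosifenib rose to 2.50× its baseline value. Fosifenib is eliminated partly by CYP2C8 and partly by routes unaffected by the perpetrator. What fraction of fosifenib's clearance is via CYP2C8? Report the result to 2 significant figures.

Let fm be the CYP2C8 fraction. New clearance relative to baseline = fm × 0.09 + (1 − fm).
AUC ratio = 1 / (new CL fraction), so new CL fraction = 1 / 2.50 = 0.4.
fm × 0.09 + 1 − fm = 0.4  ⇒  fm × (0.09 − 1) = −0.6  ⇒  fm = 0.66.

0.66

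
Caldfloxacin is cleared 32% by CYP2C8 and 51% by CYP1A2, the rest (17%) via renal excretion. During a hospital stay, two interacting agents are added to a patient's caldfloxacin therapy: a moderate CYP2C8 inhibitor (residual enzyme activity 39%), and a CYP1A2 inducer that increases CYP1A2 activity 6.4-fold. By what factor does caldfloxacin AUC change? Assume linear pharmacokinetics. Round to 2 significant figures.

0.28

The CYP2C8 pathway (32% of clearance) falls to 0.39× activity: 0.32 × 0.39 = 0.1248.
The CYP1A2 pathway (51% of clearance) increases to 6.4× activity: 0.51 × 6.4 = 3.264.
The remaining 17% of clearance is unaffected.
Relative clearance = 0.1248 + 3.264 + 0.17 = 3.5588.
Because AUC varies inversely with clearance, the combined effect is 1 / 3.5588 = 0.28.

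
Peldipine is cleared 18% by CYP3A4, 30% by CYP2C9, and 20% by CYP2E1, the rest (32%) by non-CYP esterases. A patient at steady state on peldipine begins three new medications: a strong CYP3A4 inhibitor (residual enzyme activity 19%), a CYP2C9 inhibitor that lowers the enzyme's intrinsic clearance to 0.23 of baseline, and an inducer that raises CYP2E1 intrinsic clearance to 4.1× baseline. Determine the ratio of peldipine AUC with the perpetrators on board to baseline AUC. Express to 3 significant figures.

0.804

CYP3A4: 0.18 × 0.19 = 0.0342
CYP2C9: 0.3 × 0.23 = 0.069
CYP2E1: 0.2 × 4.1 = 0.82
Other: 0.32 (unchanged)
Relative clearance = 0.0342 + 0.069 + 0.82 + 0.32 = 1.2432.
Net AUC ratio = 1 / 1.2432 = 0.804.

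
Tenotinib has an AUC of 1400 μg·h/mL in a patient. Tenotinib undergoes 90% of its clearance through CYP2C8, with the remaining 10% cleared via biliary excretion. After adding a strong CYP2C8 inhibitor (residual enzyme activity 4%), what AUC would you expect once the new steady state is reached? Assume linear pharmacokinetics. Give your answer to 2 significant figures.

1.0 × 10⁴ μg·h/mL

CYP2C8: 0.9 × 0.04 = 0.036
Other: 0.1 (unchanged)
CL_new/CL_old = 0.036 + 0.1 = 0.136.
With dosing unchanged, AUC scales as 1/CL: 1400 / 0.136 = 1.0 × 10⁴ μg·h/mL.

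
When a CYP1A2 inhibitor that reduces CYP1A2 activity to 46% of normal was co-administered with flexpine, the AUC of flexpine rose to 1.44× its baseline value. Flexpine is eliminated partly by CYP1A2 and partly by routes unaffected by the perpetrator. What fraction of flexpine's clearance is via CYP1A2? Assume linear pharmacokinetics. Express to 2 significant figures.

0.57

CL'/CL = 1 / 1.44 = 0.6944
0.46·fm + (1 − fm) = 0.6944
fm = (0.6944 − 1) / (0.46 − 1) = 0.57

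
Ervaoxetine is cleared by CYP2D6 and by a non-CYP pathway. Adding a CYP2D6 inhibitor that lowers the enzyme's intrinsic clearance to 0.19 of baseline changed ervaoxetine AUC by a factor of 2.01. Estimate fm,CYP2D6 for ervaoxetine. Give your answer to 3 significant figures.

Write x for the fraction cleared via CYP2D6. The observed AUC change means clearance fell to 1/2.01 = 0.4975 of baseline.
Setting x·0.19 + (1 − x) = 0.4975 and solving: x = (0.4975 − 1)/(0.19 − 1) = 0.620.

0.620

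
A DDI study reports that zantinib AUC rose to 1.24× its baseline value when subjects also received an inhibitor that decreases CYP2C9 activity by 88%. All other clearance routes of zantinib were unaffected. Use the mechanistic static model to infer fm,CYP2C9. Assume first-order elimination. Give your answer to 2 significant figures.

0.22

Let fm be the CYP2C9 fraction. New clearance relative to baseline = fm × 0.12 + (1 − fm).
AUC ratio = 1 / (new CL fraction), so new CL fraction = 1 / 1.24 = 0.8065.
fm × 0.12 + 1 − fm = 0.8065  ⇒  fm × (0.12 − 1) = −0.1935  ⇒  fm = 0.22.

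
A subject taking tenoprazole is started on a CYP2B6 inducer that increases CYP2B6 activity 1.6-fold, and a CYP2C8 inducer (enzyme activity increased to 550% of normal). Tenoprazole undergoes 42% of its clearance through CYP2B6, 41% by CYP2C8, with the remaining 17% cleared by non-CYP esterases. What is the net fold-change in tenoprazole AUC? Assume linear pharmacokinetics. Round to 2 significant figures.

CYP2B6: 0.42 × 1.6 = 0.672
CYP2C8: 0.41 × 5.5 = 2.255
Other: 0.17 (unchanged)
New clearance relative to baseline: 0.672 + 2.255 + 0.17 = 3.097.
Net AUC ratio = 1 / 3.097 = 0.32.

0.32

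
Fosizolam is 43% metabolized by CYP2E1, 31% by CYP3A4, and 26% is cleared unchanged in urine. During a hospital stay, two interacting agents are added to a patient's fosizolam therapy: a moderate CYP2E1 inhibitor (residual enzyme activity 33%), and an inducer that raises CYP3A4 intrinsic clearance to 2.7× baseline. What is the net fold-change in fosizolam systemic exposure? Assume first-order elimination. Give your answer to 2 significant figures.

CYP2E1: 0.43 × 0.33 = 0.1419
CYP3A4: 0.31 × 2.7 = 0.837
Other: 0.26 (unchanged)
Relative clearance = 0.1419 + 0.837 + 0.26 = 1.2389.
Systemic exposure ∝ 1/CL: fold-change = 1 / 1.2389 = 0.81.

0.81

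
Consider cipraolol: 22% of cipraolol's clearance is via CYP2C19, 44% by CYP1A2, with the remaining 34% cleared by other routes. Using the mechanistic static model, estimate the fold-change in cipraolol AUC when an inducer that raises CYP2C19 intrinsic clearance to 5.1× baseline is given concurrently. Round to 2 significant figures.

0.53

The CYP2C19 pathway (22% of clearance) rises to 5.1× activity: 0.22 × 5.1 = 1.122.
CYP1A2 (44%) and the residual 34% are unaffected.
CL_new/CL_old = 1.122 + 0.44 + 0.34 = 1.902.
AUC is inversely proportional to clearance, so the fold-change is 1 / 1.902 = 0.53.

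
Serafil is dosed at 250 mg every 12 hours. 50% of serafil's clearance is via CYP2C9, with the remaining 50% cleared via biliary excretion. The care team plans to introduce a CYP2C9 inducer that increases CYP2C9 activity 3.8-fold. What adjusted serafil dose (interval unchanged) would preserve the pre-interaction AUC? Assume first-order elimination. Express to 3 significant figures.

600 mg

CYP2C9: 0.5 × 3.8 = 1.9
Other: 0.5 (unchanged)
CL_new/CL_old = 1.9 + 0.5 = 2.4.
Css,avg = (dose rate)/CL, so holding Css fixed requires dose ∝ CL: 250 × 2.4 = 600 mg.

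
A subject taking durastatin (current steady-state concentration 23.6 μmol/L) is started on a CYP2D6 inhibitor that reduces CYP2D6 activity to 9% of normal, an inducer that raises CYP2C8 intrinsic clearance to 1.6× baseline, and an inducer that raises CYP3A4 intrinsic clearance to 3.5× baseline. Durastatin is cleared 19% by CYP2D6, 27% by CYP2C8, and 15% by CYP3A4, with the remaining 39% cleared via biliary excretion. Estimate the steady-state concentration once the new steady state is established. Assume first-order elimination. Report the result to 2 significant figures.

The CYP2D6 pathway (19% of clearance) is reduced to 0.09× activity: 0.19 × 0.09 = 0.0171.
The CYP2C8 pathway (27% of clearance) is boosted to 1.6× activity: 0.27 × 1.6 = 0.432.
The CYP3A4 pathway (15% of clearance) is boosted to 3.5× activity: 0.15 × 3.5 = 0.525.
The remaining 39% of clearance is unaffected.
CL_new/CL_old = 0.0171 + 0.432 + 0.525 + 0.39 = 1.3641.
Dividing the baseline by the relative clearance: 23.6 / 1.3641 = 17 μmol/L.

17 μmol/L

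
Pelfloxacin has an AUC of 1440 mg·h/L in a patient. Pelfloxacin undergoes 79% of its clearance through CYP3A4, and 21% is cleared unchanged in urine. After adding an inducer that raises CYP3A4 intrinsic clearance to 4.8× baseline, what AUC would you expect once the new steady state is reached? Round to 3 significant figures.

The CYP3A4 pathway (79% of clearance) increases to 4.8× activity: 0.79 × 4.8 = 3.792.
Non-CYP routes (21%) are unchanged.
New clearance relative to baseline: 3.792 + 0.21 = 4.002.
With dosing unchanged, AUC scales as 1/CL: 1440 / 4.002 = 360 mg·h/L.

360 mg·h/L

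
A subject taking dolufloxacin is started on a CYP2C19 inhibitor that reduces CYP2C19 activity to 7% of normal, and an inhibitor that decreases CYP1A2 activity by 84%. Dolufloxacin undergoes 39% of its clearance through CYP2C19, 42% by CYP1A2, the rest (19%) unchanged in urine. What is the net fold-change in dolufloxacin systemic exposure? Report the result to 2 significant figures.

3.5

The CYP2C19 pathway (39% of clearance) falls to 0.07× activity: 0.39 × 0.07 = 0.0273.
The CYP1A2 pathway (42% of clearance) is reduced to 0.16× activity: 0.42 × 0.16 = 0.0672.
Non-CYP routes (19%) are unchanged.
CL_new/CL_old = 0.0273 + 0.0672 + 0.19 = 0.2845.
Net systemic exposure ratio = 1 / 0.2845 = 3.5.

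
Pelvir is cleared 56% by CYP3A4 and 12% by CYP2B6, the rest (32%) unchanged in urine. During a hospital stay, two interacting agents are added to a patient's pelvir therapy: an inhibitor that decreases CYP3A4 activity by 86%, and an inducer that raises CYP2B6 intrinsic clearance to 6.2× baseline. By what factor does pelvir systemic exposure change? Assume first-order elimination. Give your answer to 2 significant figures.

The CYP3A4 pathway (56% of clearance) falls to 0.14× activity: 0.56 × 0.14 = 0.0784.
The CYP2B6 pathway (12% of clearance) rises to 6.2× activity: 0.12 × 6.2 = 0.744.
Non-CYP routes (32%) are unchanged.
CL_new/CL_old = 0.0784 + 0.744 + 0.32 = 1.1424.
Net systemic exposure ratio = 1 / 1.1424 = 0.88.

0.88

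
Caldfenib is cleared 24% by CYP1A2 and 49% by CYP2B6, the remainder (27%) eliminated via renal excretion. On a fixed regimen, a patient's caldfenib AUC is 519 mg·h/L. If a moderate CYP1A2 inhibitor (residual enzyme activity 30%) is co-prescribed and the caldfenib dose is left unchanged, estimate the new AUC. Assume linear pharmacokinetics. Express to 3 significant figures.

624 mg·h/L

The CYP1A2 pathway (24% of clearance) falls to 0.3× activity: 0.24 × 0.3 = 0.072.
CYP2B6 (49%) and the residual 27% are unaffected.
New clearance relative to baseline: 0.072 + 0.49 + 0.27 = 0.832.
With dosing unchanged, AUC scales as 1/CL: 519 / 0.832 = 624 mg·h/L.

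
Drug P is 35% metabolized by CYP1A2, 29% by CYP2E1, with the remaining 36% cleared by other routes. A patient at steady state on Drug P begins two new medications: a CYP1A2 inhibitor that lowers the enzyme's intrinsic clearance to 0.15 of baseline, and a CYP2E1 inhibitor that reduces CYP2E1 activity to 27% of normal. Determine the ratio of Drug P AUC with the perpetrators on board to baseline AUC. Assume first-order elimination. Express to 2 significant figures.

2.0

The CYP1A2 pathway (35% of clearance) drops to 0.15× activity: 0.35 × 0.15 = 0.0525.
The CYP2E1 pathway (29% of clearance) drops to 0.27× activity: 0.29 × 0.27 = 0.0783.
Non-CYP routes (36%) are unchanged.
CL_new/CL_old = 0.0525 + 0.0783 + 0.36 = 0.4908.
Net AUC ratio = 1 / 0.4908 = 2.0.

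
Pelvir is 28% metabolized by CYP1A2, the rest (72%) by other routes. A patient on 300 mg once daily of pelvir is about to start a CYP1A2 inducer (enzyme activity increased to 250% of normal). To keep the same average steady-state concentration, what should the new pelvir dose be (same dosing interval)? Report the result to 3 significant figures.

426 mg

CYP1A2: 0.28 × 2.5 = 0.7
Other: 0.72 (unchanged)
Relative clearance = 0.7 + 0.72 = 1.42.
Css,avg = (dose rate)/CL, so holding Css fixed requires dose ∝ CL: 300 × 1.42 = 426 mg.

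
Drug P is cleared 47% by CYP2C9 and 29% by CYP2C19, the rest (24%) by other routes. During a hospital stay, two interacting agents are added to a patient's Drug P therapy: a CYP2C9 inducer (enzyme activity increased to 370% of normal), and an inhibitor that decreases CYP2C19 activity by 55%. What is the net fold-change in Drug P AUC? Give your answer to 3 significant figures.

CYP2C9: 0.47 × 3.7 = 1.739
CYP2C19: 0.29 × 0.45 = 0.1305
Other: 0.24 (unchanged)
CL_new/CL_old = 1.739 + 0.1305 + 0.24 = 2.1095.
Because AUC varies inversely with clearance, the combined effect is 1 / 2.1095 = 0.474.

0.474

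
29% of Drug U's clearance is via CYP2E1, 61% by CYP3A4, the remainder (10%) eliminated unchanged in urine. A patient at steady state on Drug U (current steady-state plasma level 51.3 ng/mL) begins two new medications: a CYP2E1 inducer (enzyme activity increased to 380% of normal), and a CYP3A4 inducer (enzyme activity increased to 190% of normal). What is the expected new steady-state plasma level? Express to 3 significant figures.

21.7 ng/mL

The CYP2E1 pathway (29% of clearance) is boosted to 3.8× activity: 0.29 × 3.8 = 1.102.
The CYP3A4 pathway (61% of clearance) rises to 1.9× activity: 0.61 × 1.9 = 1.159.
The remaining 10% of clearance is unaffected.
CL_new/CL_old = 1.102 + 1.159 + 0.1 = 2.361.
Dividing the baseline by the relative clearance: 51.3 / 2.361 = 21.7 ng/mL.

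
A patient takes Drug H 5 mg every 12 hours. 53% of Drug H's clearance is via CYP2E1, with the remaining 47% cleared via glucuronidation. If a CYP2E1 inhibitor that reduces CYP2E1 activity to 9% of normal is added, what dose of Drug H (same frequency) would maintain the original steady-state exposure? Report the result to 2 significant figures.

The CYP2E1 pathway (53% of clearance) falls to 0.09× activity: 0.53 × 0.09 = 0.0477.
Non-CYP routes (47%) are unchanged.
Relative clearance = 0.0477 + 0.47 = 0.5177.
To maintain the same steady-state level, dose must scale with clearance: new dose = 5 × 0.5177 = 2.6 mg.

2.6 mg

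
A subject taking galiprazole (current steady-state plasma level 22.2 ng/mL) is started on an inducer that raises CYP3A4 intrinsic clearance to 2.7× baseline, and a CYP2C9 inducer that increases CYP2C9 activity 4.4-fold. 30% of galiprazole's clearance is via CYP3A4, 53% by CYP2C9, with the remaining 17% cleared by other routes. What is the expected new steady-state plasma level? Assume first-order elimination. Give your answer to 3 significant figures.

6.70 ng/mL

The CYP3A4 pathway (30% of clearance) is boosted to 2.7× activity: 0.3 × 2.7 = 0.81.
The CYP2C9 pathway (53% of clearance) is boosted to 4.4× activity: 0.53 × 4.4 = 2.332.
The remaining 17% of clearance is unaffected.
New clearance relative to baseline: 0.81 + 2.332 + 0.17 = 3.312.
Dividing the baseline by the relative clearance: 22.2 / 3.312 = 6.70 ng/mL.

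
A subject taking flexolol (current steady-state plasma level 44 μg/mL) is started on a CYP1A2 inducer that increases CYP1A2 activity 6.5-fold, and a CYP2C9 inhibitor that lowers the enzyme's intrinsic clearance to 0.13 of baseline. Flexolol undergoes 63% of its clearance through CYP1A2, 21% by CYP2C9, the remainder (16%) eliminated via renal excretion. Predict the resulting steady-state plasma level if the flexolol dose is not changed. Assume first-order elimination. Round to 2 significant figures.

The CYP1A2 pathway (63% of clearance) rises to 6.5× activity: 0.63 × 6.5 = 4.095.
The CYP2C9 pathway (21% of clearance) falls to 0.13× activity: 0.21 × 0.13 = 0.0273.
Non-CYP routes (16%) are unchanged.
Relative clearance = 4.095 + 0.0273 + 0.16 = 4.2823.
Steady-state plasma level ∝ 1/CL: new value = 44 / 4.2823 = 10 μg/mL.

10 μg/mL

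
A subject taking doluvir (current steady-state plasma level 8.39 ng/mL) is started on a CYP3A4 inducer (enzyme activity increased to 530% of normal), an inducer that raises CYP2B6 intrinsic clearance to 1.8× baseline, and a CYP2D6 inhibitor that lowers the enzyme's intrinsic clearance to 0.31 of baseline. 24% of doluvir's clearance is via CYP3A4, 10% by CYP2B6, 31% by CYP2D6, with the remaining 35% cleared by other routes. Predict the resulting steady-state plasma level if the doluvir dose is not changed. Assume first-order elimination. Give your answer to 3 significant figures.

4.42 ng/mL

The CYP3A4 pathway (24% of clearance) is boosted to 5.3× activity: 0.24 × 5.3 = 1.272.
The CYP2B6 pathway (10% of clearance) increases to 1.8× activity: 0.1 × 1.8 = 0.18.
The CYP2D6 pathway (31% of clearance) drops to 0.31× activity: 0.31 × 0.31 = 0.0961.
Non-CYP routes (35%) are unchanged.
New clearance relative to baseline: 1.272 + 0.18 + 0.0961 + 0.35 = 1.8981.
Steady-state plasma level ∝ 1/CL: new value = 8.39 / 1.8981 = 4.42 ng/mL.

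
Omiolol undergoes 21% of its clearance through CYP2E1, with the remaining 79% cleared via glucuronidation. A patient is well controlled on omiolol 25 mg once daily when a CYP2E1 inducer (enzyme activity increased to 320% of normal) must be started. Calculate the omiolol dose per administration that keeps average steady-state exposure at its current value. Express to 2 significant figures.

The CYP2E1 pathway (21% of clearance) rises to 3.2× activity: 0.21 × 3.2 = 0.672.
Non-CYP routes (79%) are unchanged.
New clearance relative to baseline: 0.672 + 0.79 = 1.462.
Css,avg = (dose rate)/CL, so holding Css fixed requires dose ∝ CL: 25 × 1.462 = 37 mg.

37 mg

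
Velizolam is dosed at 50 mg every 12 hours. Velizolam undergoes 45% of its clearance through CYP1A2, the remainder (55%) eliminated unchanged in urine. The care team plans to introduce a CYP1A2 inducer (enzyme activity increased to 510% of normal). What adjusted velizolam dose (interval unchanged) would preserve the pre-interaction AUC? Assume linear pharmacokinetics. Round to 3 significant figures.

The CYP1A2 pathway (45% of clearance) is boosted to 5.1× activity: 0.45 × 5.1 = 2.295.
The remaining 55% of clearance is unaffected.
CL_new/CL_old = 2.295 + 0.55 = 2.845.
Exposure is unchanged when dose changes in proportion to clearance. New dose = 50 mg × 2.845 = 142 mg.

142 mg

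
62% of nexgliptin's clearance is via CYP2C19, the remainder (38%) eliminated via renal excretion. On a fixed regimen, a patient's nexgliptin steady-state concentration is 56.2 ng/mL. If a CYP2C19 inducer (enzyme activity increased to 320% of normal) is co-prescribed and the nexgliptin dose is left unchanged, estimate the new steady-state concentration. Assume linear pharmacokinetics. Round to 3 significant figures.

CYP2C19: 0.62 × 3.2 = 1.984
Other: 0.38 (unchanged)
New clearance relative to baseline: 1.984 + 0.38 = 2.364.
New steady-state concentration = baseline ÷ relative clearance = 56.2 / 2.364 = 23.8 ng/mL.

23.8 ng/mL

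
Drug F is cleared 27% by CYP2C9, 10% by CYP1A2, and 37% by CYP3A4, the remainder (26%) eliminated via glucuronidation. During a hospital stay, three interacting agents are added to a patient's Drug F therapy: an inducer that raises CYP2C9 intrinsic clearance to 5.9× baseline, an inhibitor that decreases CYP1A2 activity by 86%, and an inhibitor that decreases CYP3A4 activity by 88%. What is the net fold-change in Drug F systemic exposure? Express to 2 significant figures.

0.52

The CYP2C9 pathway (27% of clearance) increases to 5.9× activity: 0.27 × 5.9 = 1.593.
The CYP1A2 pathway (10% of clearance) is reduced to 0.14× activity: 0.1 × 0.14 = 0.014.
The CYP3A4 pathway (37% of clearance) falls to 0.12× activity: 0.37 × 0.12 = 0.0444.
The remaining 26% of clearance is unaffected.
New clearance relative to baseline: 1.593 + 0.014 + 0.0444 + 0.26 = 1.9114.
Systemic exposure ∝ 1/CL: fold-change = 1 / 1.9114 = 0.52.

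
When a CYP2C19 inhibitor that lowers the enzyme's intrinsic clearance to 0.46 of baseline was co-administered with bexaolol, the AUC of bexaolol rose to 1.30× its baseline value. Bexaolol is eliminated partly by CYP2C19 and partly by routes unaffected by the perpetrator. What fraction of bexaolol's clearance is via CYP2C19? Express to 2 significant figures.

0.43

Let x = fm,CYP2C19. Because AUC ∝ 1/CL, relative clearance fell to 1/1.30 = 0.7692.
Only the CYP2C19 route changed, so 0.7692 = x·0.46 + (1 − x), giving x = 0.43.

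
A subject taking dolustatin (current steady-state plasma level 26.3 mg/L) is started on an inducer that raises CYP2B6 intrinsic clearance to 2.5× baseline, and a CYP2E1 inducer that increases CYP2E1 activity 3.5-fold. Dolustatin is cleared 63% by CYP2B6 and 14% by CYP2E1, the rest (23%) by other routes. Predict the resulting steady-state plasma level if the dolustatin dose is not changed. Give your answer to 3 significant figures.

11.5 mg/L

The CYP2B6 pathway (63% of clearance) increases to 2.5× activity: 0.63 × 2.5 = 1.575.
The CYP2E1 pathway (14% of clearance) rises to 3.5× activity: 0.14 × 3.5 = 0.49.
The remaining 23% of clearance is unaffected.
New clearance relative to baseline: 1.575 + 0.49 + 0.23 = 2.295.
Dividing the baseline by the relative clearance: 26.3 / 2.295 = 11.5 mg/L.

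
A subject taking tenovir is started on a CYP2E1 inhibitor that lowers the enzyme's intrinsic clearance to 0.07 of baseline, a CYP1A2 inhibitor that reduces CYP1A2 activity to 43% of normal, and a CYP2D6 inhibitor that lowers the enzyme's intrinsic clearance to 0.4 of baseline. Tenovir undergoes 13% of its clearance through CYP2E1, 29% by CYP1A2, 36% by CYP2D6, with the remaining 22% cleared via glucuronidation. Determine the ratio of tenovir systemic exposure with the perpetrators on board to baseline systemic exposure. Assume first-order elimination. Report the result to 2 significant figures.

2.0

The CYP2E1 pathway (13% of clearance) falls to 0.07× activity: 0.13 × 0.07 = 0.0091.
The CYP1A2 pathway (29% of clearance) drops to 0.43× activity: 0.29 × 0.43 = 0.1247.
The CYP2D6 pathway (36% of clearance) is reduced to 0.4× activity: 0.36 × 0.4 = 0.144.
Non-CYP routes (22%) are unchanged.
CL_new/CL_old = 0.0091 + 0.1247 + 0.144 + 0.22 = 0.4978.
Net systemic exposure ratio = 1 / 0.4978 = 2.0.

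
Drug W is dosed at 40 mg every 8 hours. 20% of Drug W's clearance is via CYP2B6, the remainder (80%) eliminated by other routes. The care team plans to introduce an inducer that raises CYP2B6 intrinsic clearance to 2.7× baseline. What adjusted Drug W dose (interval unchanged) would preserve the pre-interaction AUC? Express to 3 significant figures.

53.6 mg

The CYP2B6 pathway (20% of clearance) rises to 2.7× activity: 0.2 × 2.7 = 0.54.
The remaining 80% of clearance is unaffected.
CL_new/CL_old = 0.54 + 0.8 = 1.34.
To maintain the same steady-state level, dose must scale with clearance: new dose = 40 × 1.34 = 53.6 mg.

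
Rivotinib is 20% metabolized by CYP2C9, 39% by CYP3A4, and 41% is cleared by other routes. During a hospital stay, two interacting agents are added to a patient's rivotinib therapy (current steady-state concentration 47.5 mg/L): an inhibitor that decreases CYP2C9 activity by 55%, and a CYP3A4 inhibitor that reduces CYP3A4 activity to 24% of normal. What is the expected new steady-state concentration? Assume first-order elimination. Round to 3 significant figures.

80.0 mg/L

CYP2C9: 0.2 × 0.45 = 0.09
CYP3A4: 0.39 × 0.24 = 0.0936
Other: 0.41 (unchanged)
CL_new/CL_old = 0.09 + 0.0936 + 0.41 = 0.5936.
New steady-state concentration = 47.5 / 0.5936 = 80.0 mg/L (concentration scales inversely with clearance).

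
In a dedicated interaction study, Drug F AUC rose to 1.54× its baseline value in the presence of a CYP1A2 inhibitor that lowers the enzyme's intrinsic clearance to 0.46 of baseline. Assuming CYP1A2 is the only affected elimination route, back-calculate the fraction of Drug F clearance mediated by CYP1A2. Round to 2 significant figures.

CL'/CL = 1 / 1.54 = 0.6494
0.46·fm + (1 − fm) = 0.6494
fm = (0.6494 − 1) / (0.46 − 1) = 0.65

0.65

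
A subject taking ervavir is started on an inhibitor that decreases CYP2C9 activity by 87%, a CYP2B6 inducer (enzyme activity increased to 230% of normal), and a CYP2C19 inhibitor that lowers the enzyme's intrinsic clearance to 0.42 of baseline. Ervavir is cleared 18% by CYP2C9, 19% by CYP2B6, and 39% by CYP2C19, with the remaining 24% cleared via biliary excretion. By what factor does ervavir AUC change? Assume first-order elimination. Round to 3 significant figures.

1.16

The CYP2C9 pathway (18% of clearance) is reduced to 0.13× activity: 0.18 × 0.13 = 0.0234.
The CYP2B6 pathway (19% of clearance) is boosted to 2.3× activity: 0.19 × 2.3 = 0.437.
The CYP2C19 pathway (39% of clearance) drops to 0.42× activity: 0.39 × 0.42 = 0.1638.
The remaining 24% of clearance is unaffected.
Relative clearance = 0.0234 + 0.437 + 0.1638 + 0.24 = 0.8642.
Net AUC ratio = 1 / 0.8642 = 1.16.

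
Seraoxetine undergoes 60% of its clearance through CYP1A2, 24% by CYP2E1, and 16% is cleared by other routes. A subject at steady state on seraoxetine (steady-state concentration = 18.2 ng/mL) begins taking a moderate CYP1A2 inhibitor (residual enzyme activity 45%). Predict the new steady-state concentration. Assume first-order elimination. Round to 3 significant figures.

The CYP1A2 pathway (60% of clearance) is reduced to 0.45× activity: 0.6 × 0.45 = 0.27.
CYP2E1 (24%) and the residual 16% are unaffected.
Relative clearance = 0.27 + 0.24 + 0.16 = 0.67.
Steady-state concentration ∝ 1/CL, so new value = 18.2 / 0.67 = 27.2 ng/mL.

27.2 ng/mL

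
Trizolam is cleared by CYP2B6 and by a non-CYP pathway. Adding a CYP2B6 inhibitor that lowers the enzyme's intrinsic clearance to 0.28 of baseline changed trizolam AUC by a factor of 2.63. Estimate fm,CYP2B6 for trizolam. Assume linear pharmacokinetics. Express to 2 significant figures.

Write x for the fraction cleared via CYP2B6. The observed AUC change means clearance fell to 1/2.63 = 0.3802 of baseline.
Only the CYP2B6 route changed, so 0.3802 = x·0.28 + (1 − x), giving x = 0.86.

0.86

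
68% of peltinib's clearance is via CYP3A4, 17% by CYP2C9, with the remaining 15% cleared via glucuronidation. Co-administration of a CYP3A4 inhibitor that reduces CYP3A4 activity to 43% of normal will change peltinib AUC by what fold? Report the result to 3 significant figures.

1.63

CYP3A4: 0.68 × 0.43 = 0.2924
CYP2C9: 0.17 (unchanged)
Other: 0.15 (unchanged)
Relative clearance = 0.2924 + 0.17 + 0.15 = 0.6124.
AUC is inversely proportional to clearance, so the fold-change is 1 / 0.6124 = 1.63.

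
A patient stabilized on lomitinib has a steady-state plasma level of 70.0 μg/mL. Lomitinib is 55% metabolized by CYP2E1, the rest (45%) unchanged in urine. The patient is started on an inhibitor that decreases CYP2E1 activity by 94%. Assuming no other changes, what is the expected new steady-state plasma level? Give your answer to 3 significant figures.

The CYP2E1 pathway (55% of clearance) is reduced to 0.06× activity: 0.55 × 0.06 = 0.033.
The remaining 45% of clearance is unaffected.
Relative clearance = 0.033 + 0.45 = 0.483.
Steady-state plasma level ∝ 1/CL, so new value = 70.0 / 0.483 = 145 μg/mL.

145 μg/mL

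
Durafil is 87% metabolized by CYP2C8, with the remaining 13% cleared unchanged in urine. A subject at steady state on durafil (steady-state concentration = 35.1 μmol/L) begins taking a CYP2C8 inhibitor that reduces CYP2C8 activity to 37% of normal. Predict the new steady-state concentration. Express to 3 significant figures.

77.7 μmol/L

CYP2C8: 0.87 × 0.37 = 0.3219
Other: 0.13 (unchanged)
New clearance relative to baseline: 0.3219 + 0.13 = 0.4519.
New steady-state concentration = baseline ÷ relative clearance = 35.1 / 0.4519 = 77.7 μmol/L.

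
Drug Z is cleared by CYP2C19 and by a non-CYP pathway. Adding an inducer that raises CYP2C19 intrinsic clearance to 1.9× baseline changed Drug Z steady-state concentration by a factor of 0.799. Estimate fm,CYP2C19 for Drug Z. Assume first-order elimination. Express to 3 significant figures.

0.280

Write x for the fraction cleared via CYP2C19. The observed steady-state concentration change means clearance rose to 1/0.799 = 1.252 of baseline.
Only the CYP2C19 route changed, so 1.252 = x·1.9 + (1 − x), giving x = 0.280.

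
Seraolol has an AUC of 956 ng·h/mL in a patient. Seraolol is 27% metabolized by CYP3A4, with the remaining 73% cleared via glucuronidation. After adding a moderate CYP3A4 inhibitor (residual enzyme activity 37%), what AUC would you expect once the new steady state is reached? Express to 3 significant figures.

The CYP3A4 pathway (27% of clearance) falls to 0.37× activity: 0.27 × 0.37 = 0.0999.
The remaining 73% of clearance is unaffected.
New clearance relative to baseline: 0.0999 + 0.73 = 0.8299.
New AUC = baseline ÷ relative clearance = 956 / 0.8299 = 1.15 × 10³ ng·h/mL.

1.15 × 10³ ng·h/mL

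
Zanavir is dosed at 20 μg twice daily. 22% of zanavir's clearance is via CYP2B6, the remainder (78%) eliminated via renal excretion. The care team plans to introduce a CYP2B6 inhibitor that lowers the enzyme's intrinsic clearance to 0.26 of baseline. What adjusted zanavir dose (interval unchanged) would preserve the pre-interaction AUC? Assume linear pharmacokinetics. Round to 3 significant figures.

CYP2B6: 0.22 × 0.26 = 0.0572
Other: 0.78 (unchanged)
New clearance relative to baseline: 0.0572 + 0.78 = 0.8372.
Exposure is unchanged when dose changes in proportion to clearance. New dose = 20 μg × 0.8372 = 16.7 μg.

16.7 μg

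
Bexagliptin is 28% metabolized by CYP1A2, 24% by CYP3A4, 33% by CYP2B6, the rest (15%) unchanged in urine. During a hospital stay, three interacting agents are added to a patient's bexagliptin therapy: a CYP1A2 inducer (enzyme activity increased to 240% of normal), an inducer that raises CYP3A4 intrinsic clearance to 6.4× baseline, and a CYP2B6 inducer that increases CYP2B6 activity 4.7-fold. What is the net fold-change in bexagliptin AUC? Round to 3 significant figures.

The CYP1A2 pathway (28% of clearance) rises to 2.4× activity: 0.28 × 2.4 = 0.672.
The CYP3A4 pathway (24% of clearance) increases to 6.4× activity: 0.24 × 6.4 = 1.536.
The CYP2B6 pathway (33% of clearance) rises to 4.7× activity: 0.33 × 4.7 = 1.551.
The remaining 15% of clearance is unaffected.
New clearance relative to baseline: 0.672 + 1.536 + 1.551 + 0.15 = 3.909.
Because AUC varies inversely with clearance, the combined effect is 1 / 3.909 = 0.256.

0.256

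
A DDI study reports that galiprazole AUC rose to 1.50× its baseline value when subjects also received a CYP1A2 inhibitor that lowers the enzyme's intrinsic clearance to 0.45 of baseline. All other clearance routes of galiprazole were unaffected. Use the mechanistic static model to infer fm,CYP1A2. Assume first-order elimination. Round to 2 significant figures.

Let fm be the CYP1A2 fraction. New clearance relative to baseline = fm × 0.45 + (1 − fm).
AUC ratio = 1 / (new CL fraction), so new CL fraction = 1 / 1.50 = 0.6667.
fm × 0.45 + 1 − fm = 0.6667  ⇒  fm × (0.45 − 1) = −0.3333  ⇒  fm = 0.61.

0.61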